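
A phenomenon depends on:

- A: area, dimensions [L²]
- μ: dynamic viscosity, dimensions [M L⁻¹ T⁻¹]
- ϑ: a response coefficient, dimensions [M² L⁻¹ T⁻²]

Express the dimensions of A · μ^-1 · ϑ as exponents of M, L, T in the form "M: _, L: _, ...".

M: 1, L: 2, T: -1

Collect each base-dimension exponent across the product:
  M: (0) − (1) + (2) = 1
  L: (2) − (-1) + (-1) = 2
  T: (0) − (-1) + (-2) = -1
So the dimensions are [M L² T⁻¹].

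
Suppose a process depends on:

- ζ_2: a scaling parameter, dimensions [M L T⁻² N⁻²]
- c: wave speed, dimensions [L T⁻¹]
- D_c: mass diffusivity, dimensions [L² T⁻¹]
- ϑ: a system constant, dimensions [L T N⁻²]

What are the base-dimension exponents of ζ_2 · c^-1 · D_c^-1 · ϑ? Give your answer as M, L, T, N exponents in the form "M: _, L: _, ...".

Collect each base-dimension exponent across the product:
  M: (1) − (0) − (0) + (0) = 1
  L: (1) − (1) − (2) + (1) = -1
  T: (-2) − (-1) − (-1) + (1) = 1
  N: (-2) − (0) − (0) + (-2) = -4
So the dimensions are [M L⁻¹ T N⁻⁴].

M: 1, L: -1, T: 1, N: -4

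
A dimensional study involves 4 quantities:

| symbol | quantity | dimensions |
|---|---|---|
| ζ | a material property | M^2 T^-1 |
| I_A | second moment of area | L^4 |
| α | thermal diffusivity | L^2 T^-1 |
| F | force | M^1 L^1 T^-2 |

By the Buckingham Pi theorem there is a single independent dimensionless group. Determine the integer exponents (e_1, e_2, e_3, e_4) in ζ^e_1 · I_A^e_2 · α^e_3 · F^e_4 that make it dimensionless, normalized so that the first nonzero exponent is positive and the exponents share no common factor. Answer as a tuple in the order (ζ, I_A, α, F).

M: e_1·(2) + e_2·(0) + e_3·(0) + e_4·(1) = 0
L: e_1·(0) + e_2·(4) + e_3·(2) + e_4·(1) = 0
T: e_1·(-1) + e_2·(0) + e_3·(-1) + e_4·(-2) = 0
Solving this homogeneous linear system for the smallest-integer solution (first nonzero entry positive) gives (1, -1, 3, -2).

(1, -1, 3, -2)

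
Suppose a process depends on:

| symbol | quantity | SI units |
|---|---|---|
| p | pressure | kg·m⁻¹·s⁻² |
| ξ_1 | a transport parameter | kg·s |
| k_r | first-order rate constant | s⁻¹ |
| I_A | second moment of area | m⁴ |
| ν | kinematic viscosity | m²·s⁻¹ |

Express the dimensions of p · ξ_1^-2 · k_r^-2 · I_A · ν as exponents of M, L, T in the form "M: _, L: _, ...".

Collect each base-dimension exponent across the product:
  M: (1) − 2·(1) − 2·(0) + (0) + (0) = -1
  L: (-1) − 2·(0) − 2·(0) + (4) + (2) = 5
  T: (-2) − 2·(1) − 2·(-1) + (0) + (-1) = -3
So the dimensions are [M⁻¹ L⁵ T⁻³].

M: -1, L: 5, T: -3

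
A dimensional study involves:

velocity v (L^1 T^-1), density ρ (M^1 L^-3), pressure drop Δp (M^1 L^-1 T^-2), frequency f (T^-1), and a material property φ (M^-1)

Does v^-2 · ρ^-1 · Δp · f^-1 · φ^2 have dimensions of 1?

no

Sum the exponent of each base dimension across the product:
  M: −2·[v]_M − [ρ]_M + [Δp]_M − [f]_M + 2·[φ]_M = −2·(0) − (1) + (1) − (0) + 2·(-1) = -2
  L: −2·[v]_L − [ρ]_L + [Δp]_L − [f]_L + 2·[φ]_L = −2·(1) − (-3) + (-1) − (0) + 2·(0) = 0
  T: −2·[v]_T − [ρ]_T + [Δp]_T − [f]_T + 2·[φ]_T = −2·(-1) − (0) + (-2) − (-1) + 2·(0) = 1
Net dimensions [M⁻² T] ≠ [1] — not dimensionless.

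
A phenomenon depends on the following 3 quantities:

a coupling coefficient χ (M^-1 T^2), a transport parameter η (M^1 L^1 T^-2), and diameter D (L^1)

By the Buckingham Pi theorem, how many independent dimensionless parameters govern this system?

1

There are 3 variables and 3 base dimensions (M, L, T).
The dimension matrix has rank 2 (less than 3: the dimension vectors are linearly dependent).
Independent dimensionless groups: 3 − 2 = 1.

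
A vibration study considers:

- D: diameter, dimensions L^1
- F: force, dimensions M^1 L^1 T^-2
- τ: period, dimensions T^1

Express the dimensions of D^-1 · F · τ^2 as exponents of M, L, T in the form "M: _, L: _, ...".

M: 1, L: 0, T: 0

Collect each base-dimension exponent across the product:
  M: −(0) + (1) + 2·(0) = 1
  L: −(1) + (1) + 2·(0) = 0
  T: −(0) + (-2) + 2·(1) = 0
So the dimensions are [M].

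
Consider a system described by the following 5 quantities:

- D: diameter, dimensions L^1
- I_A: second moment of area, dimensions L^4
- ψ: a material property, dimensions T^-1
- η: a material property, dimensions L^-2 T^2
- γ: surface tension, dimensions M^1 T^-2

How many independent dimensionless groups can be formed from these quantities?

2

There are 5 variables and 3 base dimensions (M, L, T).
The dimension matrix has rank 3.
Independent dimensionless groups: 5 − 3 = 2.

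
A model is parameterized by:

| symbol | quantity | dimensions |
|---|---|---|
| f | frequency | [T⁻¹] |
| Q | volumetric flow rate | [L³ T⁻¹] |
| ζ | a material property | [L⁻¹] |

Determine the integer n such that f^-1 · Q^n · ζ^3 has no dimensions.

1

Balance the L exponent: (3)·n from Q, plus −(0) + 3·(-1) = -3 from the rest, must sum to zero.
3n − 3 = 0, so n = 1.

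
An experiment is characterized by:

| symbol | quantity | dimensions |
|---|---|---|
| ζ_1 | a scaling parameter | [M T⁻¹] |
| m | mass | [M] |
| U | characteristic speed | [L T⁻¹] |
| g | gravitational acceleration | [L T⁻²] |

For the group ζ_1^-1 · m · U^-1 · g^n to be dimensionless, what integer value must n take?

1

Balance the L exponent: (1)·n from g, plus −(0) + (0) − (1) = -1 from the rest, must sum to zero.
n − 1 = 0, so n = 1.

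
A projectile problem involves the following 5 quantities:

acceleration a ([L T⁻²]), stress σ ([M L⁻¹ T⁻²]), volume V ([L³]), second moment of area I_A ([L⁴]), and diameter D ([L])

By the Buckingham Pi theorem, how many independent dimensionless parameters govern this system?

2

There are 5 variables and 3 base dimensions (M, L, T).
The dimension matrix has rank 3.
Independent dimensionless groups: 5 − 3 = 2.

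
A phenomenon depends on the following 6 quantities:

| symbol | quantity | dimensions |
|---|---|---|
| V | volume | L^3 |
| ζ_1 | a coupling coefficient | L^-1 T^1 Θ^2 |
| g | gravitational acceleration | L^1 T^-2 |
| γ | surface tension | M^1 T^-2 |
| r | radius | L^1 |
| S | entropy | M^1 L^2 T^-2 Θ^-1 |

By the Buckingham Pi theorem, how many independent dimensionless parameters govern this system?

There are 6 variables and 4 base dimensions (M, L, T, Θ).
The dimension matrix has rank 4.
Independent dimensionless groups: 6 − 4 = 2.

2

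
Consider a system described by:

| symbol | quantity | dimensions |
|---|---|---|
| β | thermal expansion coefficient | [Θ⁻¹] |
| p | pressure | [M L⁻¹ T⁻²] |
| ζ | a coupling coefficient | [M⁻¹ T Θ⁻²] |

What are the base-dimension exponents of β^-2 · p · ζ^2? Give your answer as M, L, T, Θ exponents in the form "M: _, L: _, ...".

Collect each base-dimension exponent across the product:
  M: −2·(0) + (1) + 2·(-1) = -1
  L: −2·(0) + (-1) + 2·(0) = -1
  T: −2·(0) + (-2) + 2·(1) = 0
  Θ: −2·(-1) + (0) + 2·(-2) = -2
So the dimensions are [M⁻¹ L⁻¹ Θ⁻²].

M: -1, L: -1, T: 0, Θ: -2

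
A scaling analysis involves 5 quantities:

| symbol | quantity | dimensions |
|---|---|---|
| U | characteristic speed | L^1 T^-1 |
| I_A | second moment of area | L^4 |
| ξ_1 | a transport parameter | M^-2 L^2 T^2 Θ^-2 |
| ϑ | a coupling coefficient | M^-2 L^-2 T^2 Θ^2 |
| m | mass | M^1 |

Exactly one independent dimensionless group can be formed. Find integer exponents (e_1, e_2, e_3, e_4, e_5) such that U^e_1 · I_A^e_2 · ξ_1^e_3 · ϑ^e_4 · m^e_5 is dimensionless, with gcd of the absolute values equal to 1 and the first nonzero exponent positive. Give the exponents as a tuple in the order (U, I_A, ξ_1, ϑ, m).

M: e_1·(0) + e_2·(0) + e_3·(-2) + e_4·(-2) + e_5·(1) = 0
L: e_1·(1) + e_2·(4) + e_3·(2) + e_4·(-2) + e_5·(0) = 0
T: e_1·(-1) + e_2·(0) + e_3·(2) + e_4·(2) + e_5·(0) = 0
Θ: e_1·(0) + e_2·(0) + e_3·(-2) + e_4·(2) + e_5·(0) = 0
Solving this homogeneous linear system for the smallest-integer solution (first nonzero entry positive) gives (4, -1, 1, 1, 4).

(4, -1, 1, 1, 4)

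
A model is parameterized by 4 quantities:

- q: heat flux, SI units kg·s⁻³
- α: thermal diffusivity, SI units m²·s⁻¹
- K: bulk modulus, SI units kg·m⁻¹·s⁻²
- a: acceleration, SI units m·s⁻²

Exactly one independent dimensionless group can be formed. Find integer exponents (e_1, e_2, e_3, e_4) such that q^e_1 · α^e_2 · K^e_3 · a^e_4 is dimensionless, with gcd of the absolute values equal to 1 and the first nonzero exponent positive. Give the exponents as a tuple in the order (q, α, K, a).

M: e_1·(1) + e_2·(0) + e_3·(1) + e_4·(0) = 0
L: e_1·(0) + e_2·(2) + e_3·(-1) + e_4·(1) = 0
T: e_1·(-3) + e_2·(-1) + e_3·(-2) + e_4·(-2) = 0
Solving this homogeneous linear system for the smallest-integer solution (first nonzero entry positive) gives (3, -1, -3, -1).

(3, -1, -3, -1)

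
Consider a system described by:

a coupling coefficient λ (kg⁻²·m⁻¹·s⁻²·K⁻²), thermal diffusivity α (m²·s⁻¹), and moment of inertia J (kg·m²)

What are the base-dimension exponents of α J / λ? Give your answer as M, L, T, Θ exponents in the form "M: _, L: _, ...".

M: 3, L: 5, T: 1, Θ: 2

Collect each base-dimension exponent across the product:
  M: −(-2) + (0) + (1) = 3
  L: −(-1) + (2) + (2) = 5
  T: −(-2) + (-1) + (0) = 1
  Θ: −(-2) + (0) + (0) = 2
So the dimensions are [M³ L⁵ T Θ²].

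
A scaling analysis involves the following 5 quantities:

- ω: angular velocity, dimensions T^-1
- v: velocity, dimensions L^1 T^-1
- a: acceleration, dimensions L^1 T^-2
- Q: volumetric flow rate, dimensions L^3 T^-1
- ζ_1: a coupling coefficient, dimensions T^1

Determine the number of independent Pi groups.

3

There are 5 variables and 2 base dimensions (L, T).
The dimension matrix has rank 2.
Independent dimensionless groups: 5 − 2 = 3.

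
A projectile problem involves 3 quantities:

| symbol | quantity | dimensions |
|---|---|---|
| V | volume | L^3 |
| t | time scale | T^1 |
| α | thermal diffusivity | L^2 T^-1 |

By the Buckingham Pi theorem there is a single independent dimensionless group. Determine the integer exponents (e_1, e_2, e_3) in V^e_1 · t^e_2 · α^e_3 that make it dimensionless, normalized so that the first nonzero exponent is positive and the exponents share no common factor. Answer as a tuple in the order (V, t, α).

L: e_1·(3) + e_2·(0) + e_3·(2) = 0
T: e_1·(0) + e_2·(1) + e_3·(-1) = 0
Solving this homogeneous linear system for the smallest-integer solution (first nonzero entry positive) gives (2, -3, -3).

(2, -3, -3)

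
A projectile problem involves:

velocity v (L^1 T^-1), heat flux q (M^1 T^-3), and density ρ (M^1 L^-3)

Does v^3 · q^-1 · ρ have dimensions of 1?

yes

Sum the exponent of each base dimension across the product:
  M: 3·[v]_M − [q]_M + [ρ]_M = 3·(0) − (1) + (1) = 0
  L: 3·[v]_L − [q]_L + [ρ]_L = 3·(1) − (0) + (-3) = 0
  T: 3·[v]_T − [q]_T + [ρ]_T = 3·(-1) − (-3) + (0) = 0
All base exponents vanish — dimensionless.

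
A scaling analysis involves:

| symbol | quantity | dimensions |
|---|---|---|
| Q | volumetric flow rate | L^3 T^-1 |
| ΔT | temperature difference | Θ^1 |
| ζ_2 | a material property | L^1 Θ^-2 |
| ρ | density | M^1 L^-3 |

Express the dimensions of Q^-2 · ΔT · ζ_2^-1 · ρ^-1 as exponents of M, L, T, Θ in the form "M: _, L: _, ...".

M: -1, L: -4, T: 2, Θ: 3

Collect each base-dimension exponent across the product:
  M: −2·(0) + (0) − (0) − (1) = -1
  L: −2·(3) + (0) − (1) − (-3) = -4
  T: −2·(-1) + (0) − (0) − (0) = 2
  Θ: −2·(0) + (1) − (-2) − (0) = 3
So the dimensions are [M⁻¹ L⁻⁴ T² Θ³].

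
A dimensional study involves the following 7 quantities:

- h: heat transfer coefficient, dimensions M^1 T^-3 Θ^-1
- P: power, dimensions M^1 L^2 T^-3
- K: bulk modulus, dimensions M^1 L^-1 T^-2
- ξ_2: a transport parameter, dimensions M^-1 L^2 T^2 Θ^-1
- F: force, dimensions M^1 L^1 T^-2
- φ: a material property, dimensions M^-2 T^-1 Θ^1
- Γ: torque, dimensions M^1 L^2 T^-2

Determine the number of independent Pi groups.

3

There are 7 variables and 4 base dimensions (M, L, T, Θ).
The dimension matrix has rank 4.
Independent dimensionless groups: 7 − 4 = 3.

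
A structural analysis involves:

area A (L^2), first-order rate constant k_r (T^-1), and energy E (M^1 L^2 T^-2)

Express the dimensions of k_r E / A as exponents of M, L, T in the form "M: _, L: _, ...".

M: 1, L: 0, T: -3

Collect each base-dimension exponent across the product:
  M: −(0) + (0) + (1) = 1
  L: −(2) + (0) + (2) = 0
  T: −(0) + (-1) + (-2) = -3
So the dimensions are [M T⁻³].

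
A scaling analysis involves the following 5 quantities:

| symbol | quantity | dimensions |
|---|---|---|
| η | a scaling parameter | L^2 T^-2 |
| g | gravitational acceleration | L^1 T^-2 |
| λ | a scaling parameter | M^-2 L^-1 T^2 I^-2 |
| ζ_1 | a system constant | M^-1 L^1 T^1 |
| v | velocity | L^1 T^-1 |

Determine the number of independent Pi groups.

1

There are 5 variables and 4 base dimensions (M, L, T, I).
The dimension matrix has rank 4.
Independent dimensionless groups: 5 − 4 = 1.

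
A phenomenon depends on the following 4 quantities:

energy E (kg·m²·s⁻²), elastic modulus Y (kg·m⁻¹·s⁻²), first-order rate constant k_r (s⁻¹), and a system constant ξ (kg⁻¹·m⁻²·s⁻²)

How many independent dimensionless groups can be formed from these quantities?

1

There are 4 variables and 3 base dimensions (M, L, T).
The dimension matrix has rank 3.
Independent dimensionless groups: 4 − 3 = 1.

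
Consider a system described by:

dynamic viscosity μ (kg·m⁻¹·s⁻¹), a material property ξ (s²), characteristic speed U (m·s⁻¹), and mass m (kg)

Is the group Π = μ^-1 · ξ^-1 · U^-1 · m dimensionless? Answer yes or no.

Sum the exponent of each base dimension across the product:
  M: −[μ]_M − [ξ]_M − [U]_M + [m]_M = −(1) − (0) − (0) + (1) = 0
  L: −[μ]_L − [ξ]_L − [U]_L + [m]_L = −(-1) − (0) − (1) + (0) = 0
  T: −[μ]_T − [ξ]_T − [U]_T + [m]_T = −(-1) − (2) − (-1) + (0) = 0
All base exponents vanish — dimensionless.

yes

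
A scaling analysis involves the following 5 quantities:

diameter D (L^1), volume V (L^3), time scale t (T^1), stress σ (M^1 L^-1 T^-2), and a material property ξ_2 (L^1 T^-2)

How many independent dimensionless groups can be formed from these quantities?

There are 5 variables and 3 base dimensions (M, L, T).
The dimension matrix has rank 3.
Independent dimensionless groups: 5 − 3 = 2.

2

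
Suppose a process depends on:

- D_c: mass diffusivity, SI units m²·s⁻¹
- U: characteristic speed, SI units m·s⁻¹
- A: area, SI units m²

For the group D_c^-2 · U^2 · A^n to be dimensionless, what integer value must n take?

1

Balance the L exponent: (2)·n from A, plus −2·(2) + 2·(1) = -2 from the rest, must sum to zero.
2n − 2 = 0, so n = 1.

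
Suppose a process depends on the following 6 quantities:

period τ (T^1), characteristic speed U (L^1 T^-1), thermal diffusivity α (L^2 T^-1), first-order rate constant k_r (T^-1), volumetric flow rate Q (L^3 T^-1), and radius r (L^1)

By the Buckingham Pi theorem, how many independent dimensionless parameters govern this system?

There are 6 variables and 2 base dimensions (L, T).
The dimension matrix has rank 2.
Independent dimensionless groups: 6 − 2 = 4.

4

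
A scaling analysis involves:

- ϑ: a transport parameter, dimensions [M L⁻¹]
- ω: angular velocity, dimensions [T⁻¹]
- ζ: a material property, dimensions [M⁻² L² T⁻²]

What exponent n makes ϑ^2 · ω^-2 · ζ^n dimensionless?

1

Balance the M exponent: (-2)·n from ζ, plus 2·(1) − 2·(0) = 2 from the rest, must sum to zero.
-2n + 2 = 0, so n = 1.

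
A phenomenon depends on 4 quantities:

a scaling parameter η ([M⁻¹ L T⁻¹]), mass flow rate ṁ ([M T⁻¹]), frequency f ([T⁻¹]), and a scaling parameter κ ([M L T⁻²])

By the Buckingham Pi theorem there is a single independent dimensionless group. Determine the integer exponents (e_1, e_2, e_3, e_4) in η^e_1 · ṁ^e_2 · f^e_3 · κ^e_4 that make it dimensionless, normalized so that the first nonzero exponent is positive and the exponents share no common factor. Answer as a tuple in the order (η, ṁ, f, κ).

(1, 2, -1, -1)

M: e_1·(-1) + e_2·(1) + e_3·(0) + e_4·(1) = 0
L: e_1·(1) + e_2·(0) + e_3·(0) + e_4·(1) = 0
T: e_1·(-1) + e_2·(-1) + e_3·(-1) + e_4·(-2) = 0
Solving this homogeneous linear system for the smallest-integer solution (first nonzero entry positive) gives (1, 2, -1, -1).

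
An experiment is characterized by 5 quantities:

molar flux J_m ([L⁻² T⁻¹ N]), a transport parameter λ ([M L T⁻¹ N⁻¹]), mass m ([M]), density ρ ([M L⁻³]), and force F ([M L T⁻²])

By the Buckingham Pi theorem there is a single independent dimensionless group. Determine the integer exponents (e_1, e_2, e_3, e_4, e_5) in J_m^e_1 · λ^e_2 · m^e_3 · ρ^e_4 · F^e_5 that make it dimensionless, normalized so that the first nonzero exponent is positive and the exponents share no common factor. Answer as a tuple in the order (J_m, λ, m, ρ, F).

M: e_1·(0) + e_2·(1) + e_3·(1) + e_4·(1) + e_5·(1) = 0
L: e_1·(-2) + e_2·(1) + e_3·(0) + e_4·(-3) + e_5·(1) = 0
T: e_1·(-1) + e_2·(-1) + e_3·(0) + e_4·(0) + e_5·(-2) = 0
N: e_1·(1) + e_2·(-1) + e_3·(0) + e_4·(0) + e_5·(0) = 0
Solving this homogeneous linear system for the smallest-integer solution (first nonzero entry positive) gives (3, 3, 2, -2, -3).

(3, 3, 2, -2, -3)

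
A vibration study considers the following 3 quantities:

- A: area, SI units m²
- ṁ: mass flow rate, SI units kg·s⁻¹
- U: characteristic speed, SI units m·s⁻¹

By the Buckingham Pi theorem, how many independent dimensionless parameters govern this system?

0

There are 3 variables and 3 base dimensions (M, L, T).
The dimension matrix has rank 3.
Independent dimensionless groups: 3 − 3 = 0.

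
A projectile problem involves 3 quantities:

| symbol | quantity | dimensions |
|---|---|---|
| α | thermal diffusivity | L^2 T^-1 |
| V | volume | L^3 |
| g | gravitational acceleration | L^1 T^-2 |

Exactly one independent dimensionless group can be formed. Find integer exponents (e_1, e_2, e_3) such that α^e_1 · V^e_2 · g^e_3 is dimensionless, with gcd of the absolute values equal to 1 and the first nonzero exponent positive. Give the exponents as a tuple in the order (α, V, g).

L: e_1·(2) + e_2·(3) + e_3·(1) = 0
T: e_1·(-1) + e_2·(0) + e_3·(-2) = 0
Solving this homogeneous linear system for the smallest-integer solution (first nonzero entry positive) gives (2, -1, -1).

(2, -1, -1)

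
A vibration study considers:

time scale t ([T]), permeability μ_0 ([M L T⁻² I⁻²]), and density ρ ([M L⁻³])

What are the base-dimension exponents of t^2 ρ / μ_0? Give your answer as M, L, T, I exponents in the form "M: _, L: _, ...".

M: 0, L: -4, T: 4, I: 2

Collect each base-dimension exponent across the product:
  M: 2·(0) − (1) + (1) = 0
  L: 2·(0) − (1) + (-3) = -4
  T: 2·(1) − (-2) + (0) = 4
  I: 2·(0) − (-2) + (0) = 2
So the dimensions are [L⁻⁴ T⁴ I²].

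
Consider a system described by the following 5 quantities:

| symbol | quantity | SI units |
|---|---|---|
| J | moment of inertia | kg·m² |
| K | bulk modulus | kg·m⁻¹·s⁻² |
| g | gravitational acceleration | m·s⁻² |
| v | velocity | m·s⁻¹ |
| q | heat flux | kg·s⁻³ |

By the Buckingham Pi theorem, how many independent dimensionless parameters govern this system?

2

There are 5 variables and 3 base dimensions (M, L, T).
The dimension matrix has rank 3.
Independent dimensionless groups: 5 − 3 = 2.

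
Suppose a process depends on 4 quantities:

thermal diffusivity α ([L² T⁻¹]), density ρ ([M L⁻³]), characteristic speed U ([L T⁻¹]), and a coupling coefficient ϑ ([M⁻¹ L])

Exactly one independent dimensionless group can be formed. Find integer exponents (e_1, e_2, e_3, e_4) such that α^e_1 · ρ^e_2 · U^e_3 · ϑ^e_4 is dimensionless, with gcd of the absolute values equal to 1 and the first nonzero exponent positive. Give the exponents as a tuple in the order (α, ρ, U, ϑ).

(2, 1, -2, 1)

M: e_1·(0) + e_2·(1) + e_3·(0) + e_4·(-1) = 0
L: e_1·(2) + e_2·(-3) + e_3·(1) + e_4·(1) = 0
T: e_1·(-1) + e_2·(0) + e_3·(-1) + e_4·(0) = 0
Solving this homogeneous linear system for the smallest-integer solution (first nonzero entry positive) gives (2, 1, -2, 1).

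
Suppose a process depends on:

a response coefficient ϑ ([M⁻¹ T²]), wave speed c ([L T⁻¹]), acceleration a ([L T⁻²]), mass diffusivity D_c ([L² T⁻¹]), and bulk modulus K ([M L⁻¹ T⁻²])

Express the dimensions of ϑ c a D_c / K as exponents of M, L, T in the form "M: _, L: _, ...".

Collect each base-dimension exponent across the product:
  M: (-1) + (0) + (0) + (0) − (1) = -2
  L: (0) + (1) + (1) + (2) − (-1) = 5
  T: (2) + (-1) + (-2) + (-1) − (-2) = 0
So the dimensions are [M⁻² L⁵].

M: -2, L: 5, T: 0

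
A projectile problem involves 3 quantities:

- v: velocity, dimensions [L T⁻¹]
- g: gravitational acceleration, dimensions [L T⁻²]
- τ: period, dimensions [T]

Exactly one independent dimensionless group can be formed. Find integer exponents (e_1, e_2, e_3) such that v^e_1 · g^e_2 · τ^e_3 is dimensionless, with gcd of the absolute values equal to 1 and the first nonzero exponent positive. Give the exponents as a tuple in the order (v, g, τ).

L: e_1·(1) + e_2·(1) + e_3·(0) = 0
T: e_1·(-1) + e_2·(-2) + e_3·(1) = 0
Solving this homogeneous linear system for the smallest-integer solution (first nonzero entry positive) gives (1, -1, -1).

(1, -1, -1)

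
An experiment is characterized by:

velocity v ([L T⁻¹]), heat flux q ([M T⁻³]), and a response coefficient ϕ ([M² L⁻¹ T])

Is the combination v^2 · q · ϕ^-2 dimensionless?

Sum the exponent of each base dimension across the product:
  M: 2·[v]_M + [q]_M − 2·[ϕ]_M = 2·(0) + (1) − 2·(2) = -3
  L: 2·[v]_L + [q]_L − 2·[ϕ]_L = 2·(1) + (0) − 2·(-1) = 4
  T: 2·[v]_T + [q]_T − 2·[ϕ]_T = 2·(-1) + (-3) − 2·(1) = -7
Net dimensions [M⁻³ L⁴ T⁻⁷] ≠ [1] — not dimensionless.

no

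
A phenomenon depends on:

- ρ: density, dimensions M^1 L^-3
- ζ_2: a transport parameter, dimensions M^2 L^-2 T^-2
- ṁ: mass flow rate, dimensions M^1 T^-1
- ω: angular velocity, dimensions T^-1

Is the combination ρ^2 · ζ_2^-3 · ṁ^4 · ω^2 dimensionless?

yes

Sum the exponent of each base dimension across the product:
  M: 2·[ρ]_M − 3·[ζ_2]_M + 4·[ṁ]_M + 2·[ω]_M = 2·(1) − 3·(2) + 4·(1) + 2·(0) = 0
  L: 2·[ρ]_L − 3·[ζ_2]_L + 4·[ṁ]_L + 2·[ω]_L = 2·(-3) − 3·(-2) + 4·(0) + 2·(0) = 0
  T: 2·[ρ]_T − 3·[ζ_2]_T + 4·[ṁ]_T + 2·[ω]_T = 2·(0) − 3·(-2) + 4·(-1) + 2·(-1) = 0
All base exponents vanish — dimensionless.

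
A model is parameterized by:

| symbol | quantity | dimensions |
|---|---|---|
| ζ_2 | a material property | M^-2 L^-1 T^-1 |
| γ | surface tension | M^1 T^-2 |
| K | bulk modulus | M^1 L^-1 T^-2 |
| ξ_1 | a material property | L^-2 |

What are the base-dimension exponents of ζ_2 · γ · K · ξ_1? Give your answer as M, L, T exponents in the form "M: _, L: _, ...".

Collect each base-dimension exponent across the product:
  M: (-2) + (1) + (1) + (0) = 0
  L: (-1) + (0) + (-1) + (-2) = -4
  T: (-1) + (-2) + (-2) + (0) = -5
So the dimensions are [L⁻⁴ T⁻⁵].

M: 0, L: -4, T: -5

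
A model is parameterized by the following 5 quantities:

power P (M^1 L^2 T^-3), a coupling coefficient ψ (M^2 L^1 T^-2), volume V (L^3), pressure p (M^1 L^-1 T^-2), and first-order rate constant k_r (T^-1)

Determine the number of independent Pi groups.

2

There are 5 variables and 3 base dimensions (M, L, T).
The dimension matrix has rank 3.
Independent dimensionless groups: 5 − 3 = 2.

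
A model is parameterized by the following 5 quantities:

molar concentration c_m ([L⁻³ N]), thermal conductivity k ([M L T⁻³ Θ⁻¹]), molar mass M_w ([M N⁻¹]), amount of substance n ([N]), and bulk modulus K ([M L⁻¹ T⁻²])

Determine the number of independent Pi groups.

0

There are 5 variables and 5 base dimensions (M, L, T, Θ, N).
The dimension matrix has rank 5.
Independent dimensionless groups: 5 − 5 = 0.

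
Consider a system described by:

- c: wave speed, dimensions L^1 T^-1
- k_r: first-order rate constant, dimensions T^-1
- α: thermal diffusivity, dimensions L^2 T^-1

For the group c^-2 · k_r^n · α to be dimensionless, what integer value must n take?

1

Balance the T exponent: (-1)·n from k_r, plus −2·(-1) + (-1) = 1 from the rest, must sum to zero.
−n + 1 = 0, so n = 1.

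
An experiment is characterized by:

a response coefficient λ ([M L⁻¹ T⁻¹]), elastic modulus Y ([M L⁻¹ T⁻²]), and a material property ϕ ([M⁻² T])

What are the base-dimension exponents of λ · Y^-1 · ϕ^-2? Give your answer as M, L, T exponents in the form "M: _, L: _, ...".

Collect each base-dimension exponent across the product:
  M: (1) − (1) − 2·(-2) = 4
  L: (-1) − (-1) − 2·(0) = 0
  T: (-1) − (-2) − 2·(1) = -1
So the dimensions are [M⁴ T⁻¹].

M: 4, L: 0, T: -1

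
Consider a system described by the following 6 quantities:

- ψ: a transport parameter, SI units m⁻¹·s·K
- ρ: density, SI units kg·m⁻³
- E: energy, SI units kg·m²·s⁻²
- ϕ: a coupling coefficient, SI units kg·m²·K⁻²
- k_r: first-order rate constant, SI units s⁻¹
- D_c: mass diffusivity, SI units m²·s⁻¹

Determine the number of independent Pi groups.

There are 6 variables and 4 base dimensions (M, L, T, Θ).
The dimension matrix has rank 4.
Independent dimensionless groups: 6 − 4 = 2.

2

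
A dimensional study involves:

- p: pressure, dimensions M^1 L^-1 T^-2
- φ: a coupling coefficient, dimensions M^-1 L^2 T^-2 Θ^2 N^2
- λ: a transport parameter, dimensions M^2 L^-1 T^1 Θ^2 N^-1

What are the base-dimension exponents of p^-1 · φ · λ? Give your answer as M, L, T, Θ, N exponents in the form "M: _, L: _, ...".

M: 0, L: 2, T: 1, Θ: 4, N: 1

Collect each base-dimension exponent across the product:
  M: −(1) + (-1) + (2) = 0
  L: −(-1) + (2) + (-1) = 2
  T: −(-2) + (-2) + (1) = 1
  Θ: −(0) + (2) + (2) = 4
  N: −(0) + (2) + (-1) = 1
So the dimensions are [L² T Θ⁴ N].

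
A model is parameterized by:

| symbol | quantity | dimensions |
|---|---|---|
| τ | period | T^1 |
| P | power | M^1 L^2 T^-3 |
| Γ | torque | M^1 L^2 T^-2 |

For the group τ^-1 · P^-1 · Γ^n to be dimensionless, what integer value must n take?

Balance the M exponent: (1)·n from Γ, plus −(0) − (1) = -1 from the rest, must sum to zero.
n − 1 = 0, so n = 1.

1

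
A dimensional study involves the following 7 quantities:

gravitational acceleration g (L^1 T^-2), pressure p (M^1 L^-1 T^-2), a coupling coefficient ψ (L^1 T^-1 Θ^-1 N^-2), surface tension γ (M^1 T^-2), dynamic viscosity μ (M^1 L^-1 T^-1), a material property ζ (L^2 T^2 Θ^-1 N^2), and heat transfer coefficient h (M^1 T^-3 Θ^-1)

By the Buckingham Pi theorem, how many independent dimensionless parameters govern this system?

There are 7 variables and 5 base dimensions (M, L, T, Θ, N).
The dimension matrix has rank 5.
Independent dimensionless groups: 7 − 5 = 2.

2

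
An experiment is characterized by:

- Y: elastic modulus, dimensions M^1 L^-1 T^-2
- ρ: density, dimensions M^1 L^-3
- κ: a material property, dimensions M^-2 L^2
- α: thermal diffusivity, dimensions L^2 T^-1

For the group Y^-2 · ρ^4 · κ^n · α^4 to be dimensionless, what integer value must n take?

Balance the M exponent: (-2)·n from κ, plus −2·(1) + 4·(1) + 4·(0) = 2 from the rest, must sum to zero.
-2n + 2 = 0, so n = 1.

1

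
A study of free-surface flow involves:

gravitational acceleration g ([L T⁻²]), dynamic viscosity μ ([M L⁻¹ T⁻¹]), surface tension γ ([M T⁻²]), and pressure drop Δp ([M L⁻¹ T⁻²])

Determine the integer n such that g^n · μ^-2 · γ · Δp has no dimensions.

-1

Balance the L exponent: (1)·n from g, plus −2·(-1) + (0) + (-1) = 1 from the rest, must sum to zero.
n + 1 = 0, so n = -1.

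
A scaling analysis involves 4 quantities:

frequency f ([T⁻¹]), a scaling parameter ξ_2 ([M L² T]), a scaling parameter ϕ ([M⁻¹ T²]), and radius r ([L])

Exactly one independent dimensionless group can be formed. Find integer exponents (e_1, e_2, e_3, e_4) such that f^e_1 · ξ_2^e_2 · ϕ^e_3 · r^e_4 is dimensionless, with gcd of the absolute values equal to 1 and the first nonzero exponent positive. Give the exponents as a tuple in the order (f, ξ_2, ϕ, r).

M: e_1·(0) + e_2·(1) + e_3·(-1) + e_4·(0) = 0
L: e_1·(0) + e_2·(2) + e_3·(0) + e_4·(1) = 0
T: e_1·(-1) + e_2·(1) + e_3·(2) + e_4·(0) = 0
Solving this homogeneous linear system for the smallest-integer solution (first nonzero entry positive) gives (3, 1, 1, -2).

(3, 1, 1, -2)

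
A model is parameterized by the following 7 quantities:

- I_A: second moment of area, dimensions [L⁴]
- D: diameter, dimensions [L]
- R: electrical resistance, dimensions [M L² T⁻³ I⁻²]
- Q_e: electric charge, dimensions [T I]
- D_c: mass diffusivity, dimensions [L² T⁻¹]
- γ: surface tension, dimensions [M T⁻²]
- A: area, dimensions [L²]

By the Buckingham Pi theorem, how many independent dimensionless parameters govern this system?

3

There are 7 variables and 4 base dimensions (M, L, T, I).
The dimension matrix has rank 4.
Independent dimensionless groups: 7 − 4 = 3.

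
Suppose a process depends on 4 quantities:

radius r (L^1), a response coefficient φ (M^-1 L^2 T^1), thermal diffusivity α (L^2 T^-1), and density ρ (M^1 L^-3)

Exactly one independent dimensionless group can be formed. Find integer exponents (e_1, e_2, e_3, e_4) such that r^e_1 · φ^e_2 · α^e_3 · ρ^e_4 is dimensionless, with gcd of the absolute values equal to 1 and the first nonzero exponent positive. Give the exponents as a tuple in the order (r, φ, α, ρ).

(1, -1, -1, -1)

M: e_1·(0) + e_2·(-1) + e_3·(0) + e_4·(1) = 0
L: e_1·(1) + e_2·(2) + e_3·(2) + e_4·(-3) = 0
T: e_1·(0) + e_2·(1) + e_3·(-1) + e_4·(0) = 0
Solving this homogeneous linear system for the smallest-integer solution (first nonzero entry positive) gives (1, -1, -1, -1).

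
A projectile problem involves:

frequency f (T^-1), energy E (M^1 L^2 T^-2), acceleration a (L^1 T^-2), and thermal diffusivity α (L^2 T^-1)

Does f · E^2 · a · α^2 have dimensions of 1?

Sum the exponent of each base dimension across the product:
  M: [f]_M + 2·[E]_M + [a]_M + 2·[α]_M = (0) + 2·(1) + (0) + 2·(0) = 2
  L: [f]_L + 2·[E]_L + [a]_L + 2·[α]_L = (0) + 2·(2) + (1) + 2·(2) = 9
  T: [f]_T + 2·[E]_T + [a]_T + 2·[α]_T = (-1) + 2·(-2) + (-2) + 2·(-1) = -9
Net dimensions [M² L⁹ T⁻⁹] ≠ [1] — not dimensionless.

no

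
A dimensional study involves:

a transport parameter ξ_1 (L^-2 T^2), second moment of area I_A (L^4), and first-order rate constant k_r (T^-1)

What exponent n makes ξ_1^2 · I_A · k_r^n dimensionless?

Balance the T exponent: (-1)·n from k_r, plus 2·(2) + (0) = 4 from the rest, must sum to zero.
−n + 4 = 0, so n = 4.

4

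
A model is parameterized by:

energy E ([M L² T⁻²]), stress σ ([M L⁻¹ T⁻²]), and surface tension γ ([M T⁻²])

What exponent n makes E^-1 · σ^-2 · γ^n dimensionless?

Balance the M exponent: (1)·n from γ, plus −(1) − 2·(1) = -3 from the rest, must sum to zero.
n − 3 = 0, so n = 3.

3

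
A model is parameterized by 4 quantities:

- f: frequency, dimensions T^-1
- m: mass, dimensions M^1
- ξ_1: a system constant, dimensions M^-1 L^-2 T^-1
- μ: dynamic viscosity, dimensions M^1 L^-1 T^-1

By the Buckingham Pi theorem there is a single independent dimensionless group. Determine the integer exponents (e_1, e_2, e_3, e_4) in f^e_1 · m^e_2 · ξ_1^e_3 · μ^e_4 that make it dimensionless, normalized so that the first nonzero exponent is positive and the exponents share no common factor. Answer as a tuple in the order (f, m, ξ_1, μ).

M: e_1·(0) + e_2·(1) + e_3·(-1) + e_4·(1) = 0
L: e_1·(0) + e_2·(0) + e_3·(-2) + e_4·(-1) = 0
T: e_1·(-1) + e_2·(0) + e_3·(-1) + e_4·(-1) = 0
Solving this homogeneous linear system for the smallest-integer solution (first nonzero entry positive) gives (1, 3, 1, -2).

(1, 3, 1, -2)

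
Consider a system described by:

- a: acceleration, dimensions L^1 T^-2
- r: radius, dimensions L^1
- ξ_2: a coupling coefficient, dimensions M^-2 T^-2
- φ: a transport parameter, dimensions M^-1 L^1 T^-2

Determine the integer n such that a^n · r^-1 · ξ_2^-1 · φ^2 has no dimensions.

-1

Balance the L exponent: (1)·n from a, plus −(1) − (0) + 2·(1) = 1 from the rest, must sum to zero.
n + 1 = 0, so n = -1.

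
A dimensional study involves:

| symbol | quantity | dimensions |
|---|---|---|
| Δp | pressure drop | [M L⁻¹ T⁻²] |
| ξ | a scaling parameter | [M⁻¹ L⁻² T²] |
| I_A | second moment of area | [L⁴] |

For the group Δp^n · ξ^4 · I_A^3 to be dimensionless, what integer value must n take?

Balance the M exponent: (1)·n from Δp, plus 4·(-1) + 3·(0) = -4 from the rest, must sum to zero.
n − 4 = 0, so n = 4.

4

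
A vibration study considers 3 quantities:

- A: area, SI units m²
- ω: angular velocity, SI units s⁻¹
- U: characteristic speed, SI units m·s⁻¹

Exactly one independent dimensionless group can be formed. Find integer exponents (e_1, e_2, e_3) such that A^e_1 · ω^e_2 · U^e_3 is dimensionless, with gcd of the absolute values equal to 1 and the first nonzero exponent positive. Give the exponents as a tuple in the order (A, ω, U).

(1, 2, -2)

L: e_1·(2) + e_2·(0) + e_3·(1) = 0
T: e_1·(0) + e_2·(-1) + e_3·(-1) = 0
Solving this homogeneous linear system for the smallest-integer solution (first nonzero entry positive) gives (1, 2, -2).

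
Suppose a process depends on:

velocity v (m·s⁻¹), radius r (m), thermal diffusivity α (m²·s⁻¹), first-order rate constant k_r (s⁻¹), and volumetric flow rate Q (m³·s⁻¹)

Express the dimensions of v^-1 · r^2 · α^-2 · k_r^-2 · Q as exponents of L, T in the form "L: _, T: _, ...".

Collect each base-dimension exponent across the product:
  L: −(1) + 2·(1) − 2·(2) − 2·(0) + (3) = 0
  T: −(-1) + 2·(0) − 2·(-1) − 2·(-1) + (-1) = 4
So the dimensions are [T⁴].

L: 0, T: 4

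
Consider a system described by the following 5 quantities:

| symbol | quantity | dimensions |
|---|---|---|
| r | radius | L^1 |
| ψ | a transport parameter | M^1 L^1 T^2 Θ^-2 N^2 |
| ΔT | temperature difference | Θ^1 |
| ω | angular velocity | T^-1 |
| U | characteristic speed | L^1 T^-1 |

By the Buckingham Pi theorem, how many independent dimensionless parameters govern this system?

There are 5 variables and 5 base dimensions (M, L, T, Θ, N).
The dimension matrix has rank 4 (less than 5: the dimension vectors are linearly dependent).
Independent dimensionless groups: 5 − 4 = 1.

1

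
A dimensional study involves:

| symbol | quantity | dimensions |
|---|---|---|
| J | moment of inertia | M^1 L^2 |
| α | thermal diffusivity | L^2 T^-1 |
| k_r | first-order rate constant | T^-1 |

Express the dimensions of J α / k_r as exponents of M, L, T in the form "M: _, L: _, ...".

Collect each base-dimension exponent across the product:
  M: (1) + (0) − (0) = 1
  L: (2) + (2) − (0) = 4
  T: (0) + (-1) − (-1) = 0
So the dimensions are [M L⁴].

M: 1, L: 4, T: 0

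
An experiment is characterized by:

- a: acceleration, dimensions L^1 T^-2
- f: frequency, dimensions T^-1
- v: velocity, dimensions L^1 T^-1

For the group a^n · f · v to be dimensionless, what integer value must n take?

-1

Balance the L exponent: (1)·n from a, plus (0) + (1) = 1 from the rest, must sum to zero.
n + 1 = 0, so n = -1.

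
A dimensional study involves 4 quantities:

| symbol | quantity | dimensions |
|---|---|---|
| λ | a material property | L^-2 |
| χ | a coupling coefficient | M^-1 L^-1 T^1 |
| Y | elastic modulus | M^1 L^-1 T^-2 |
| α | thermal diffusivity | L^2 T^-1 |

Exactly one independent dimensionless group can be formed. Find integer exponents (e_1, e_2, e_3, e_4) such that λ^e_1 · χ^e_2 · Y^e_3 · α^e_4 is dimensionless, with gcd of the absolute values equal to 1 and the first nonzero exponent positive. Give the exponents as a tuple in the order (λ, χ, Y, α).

(2, -1, -1, 1)

M: e_1·(0) + e_2·(-1) + e_3·(1) + e_4·(0) = 0
L: e_1·(-2) + e_2·(-1) + e_3·(-1) + e_4·(2) = 0
T: e_1·(0) + e_2·(1) + e_3·(-2) + e_4·(-1) = 0
Solving this homogeneous linear system for the smallest-integer solution (first nonzero entry positive) gives (2, -1, -1, 1).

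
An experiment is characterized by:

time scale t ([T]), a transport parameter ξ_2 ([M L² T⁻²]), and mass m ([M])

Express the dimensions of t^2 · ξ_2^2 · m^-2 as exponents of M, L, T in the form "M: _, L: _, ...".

Collect each base-dimension exponent across the product:
  M: 2·(0) + 2·(1) − 2·(1) = 0
  L: 2·(0) + 2·(2) − 2·(0) = 4
  T: 2·(1) + 2·(-2) − 2·(0) = -2
So the dimensions are [L⁴ T⁻²].

M: 0, L: 4, T: -2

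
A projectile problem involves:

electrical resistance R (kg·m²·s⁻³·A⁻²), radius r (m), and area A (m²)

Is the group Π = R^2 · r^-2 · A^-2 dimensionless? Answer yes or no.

no

Sum the exponent of each base dimension across the product:
  M: 2·[R]_M − 2·[r]_M − 2·[A]_M = 2·(1) − 2·(0) − 2·(0) = 2
  L: 2·[R]_L − 2·[r]_L − 2·[A]_L = 2·(2) − 2·(1) − 2·(2) = -2
  T: 2·[R]_T − 2·[r]_T − 2·[A]_T = 2·(-3) − 2·(0) − 2·(0) = -6
  I: 2·[R]_I − 2·[r]_I − 2·[A]_I = 2·(-2) − 2·(0) − 2·(0) = -4
Net dimensions [M² L⁻² T⁻⁶ I⁻⁴] ≠ [1] — not dimensionless.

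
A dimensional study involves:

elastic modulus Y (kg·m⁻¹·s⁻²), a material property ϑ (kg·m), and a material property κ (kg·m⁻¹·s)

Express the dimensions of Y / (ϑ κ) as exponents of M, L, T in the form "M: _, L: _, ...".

Collect each base-dimension exponent across the product:
  M: (1) − (1) − (1) = -1
  L: (-1) − (1) − (-1) = -1
  T: (-2) − (0) − (1) = -3
So the dimensions are [M⁻¹ L⁻¹ T⁻³].

M: -1, L: -1, T: -3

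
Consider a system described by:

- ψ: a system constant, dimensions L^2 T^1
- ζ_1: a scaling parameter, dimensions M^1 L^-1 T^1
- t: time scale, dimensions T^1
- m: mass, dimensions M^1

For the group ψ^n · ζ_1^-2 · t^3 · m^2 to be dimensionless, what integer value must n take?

-1

Balance the L exponent: (2)·n from ψ, plus −2·(-1) + 3·(0) + 2·(0) = 2 from the rest, must sum to zero.
2n + 2 = 0, so n = -1.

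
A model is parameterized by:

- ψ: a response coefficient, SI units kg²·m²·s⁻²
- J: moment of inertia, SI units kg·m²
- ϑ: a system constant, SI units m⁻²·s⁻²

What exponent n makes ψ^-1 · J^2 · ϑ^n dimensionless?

1

Balance the L exponent: (-2)·n from ϑ, plus −(2) + 2·(2) = 2 from the rest, must sum to zero.
-2n + 2 = 0, so n = 1.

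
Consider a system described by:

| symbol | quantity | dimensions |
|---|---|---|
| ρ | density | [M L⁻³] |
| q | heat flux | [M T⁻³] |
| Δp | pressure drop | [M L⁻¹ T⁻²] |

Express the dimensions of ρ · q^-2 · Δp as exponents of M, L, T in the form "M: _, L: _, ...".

M: 0, L: -4, T: 4

Collect each base-dimension exponent across the product:
  M: (1) − 2·(1) + (1) = 0
  L: (-3) − 2·(0) + (-1) = -4
  T: (0) − 2·(-3) + (-2) = 4
So the dimensions are [L⁻⁴ T⁴].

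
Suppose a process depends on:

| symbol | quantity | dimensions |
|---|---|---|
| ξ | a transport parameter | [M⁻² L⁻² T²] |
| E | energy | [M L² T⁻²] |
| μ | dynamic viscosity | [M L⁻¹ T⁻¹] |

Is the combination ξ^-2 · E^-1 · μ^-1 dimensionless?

no

Sum the exponent of each base dimension across the product:
  M: −2·[ξ]_M − [E]_M − [μ]_M = −2·(-2) − (1) − (1) = 2
  L: −2·[ξ]_L − [E]_L − [μ]_L = −2·(-2) − (2) − (-1) = 3
  T: −2·[ξ]_T − [E]_T − [μ]_T = −2·(2) − (-2) − (-1) = -1
Net dimensions [M² L³ T⁻¹] ≠ [1] — not dimensionless.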